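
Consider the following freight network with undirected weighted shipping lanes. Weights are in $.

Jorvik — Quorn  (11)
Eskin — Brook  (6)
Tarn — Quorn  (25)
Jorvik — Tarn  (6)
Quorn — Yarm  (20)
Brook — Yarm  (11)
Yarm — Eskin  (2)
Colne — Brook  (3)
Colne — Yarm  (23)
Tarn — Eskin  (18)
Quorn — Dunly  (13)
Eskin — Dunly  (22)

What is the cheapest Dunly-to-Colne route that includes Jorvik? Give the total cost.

Shortest Dunly→Jorvik: Dunly → Quorn → Jorvik = 24
Shortest Jorvik→Colne: Jorvik → Tarn → Eskin → Brook → Colne = 33
Total via Jorvik: 24 + 33 = $57.

$57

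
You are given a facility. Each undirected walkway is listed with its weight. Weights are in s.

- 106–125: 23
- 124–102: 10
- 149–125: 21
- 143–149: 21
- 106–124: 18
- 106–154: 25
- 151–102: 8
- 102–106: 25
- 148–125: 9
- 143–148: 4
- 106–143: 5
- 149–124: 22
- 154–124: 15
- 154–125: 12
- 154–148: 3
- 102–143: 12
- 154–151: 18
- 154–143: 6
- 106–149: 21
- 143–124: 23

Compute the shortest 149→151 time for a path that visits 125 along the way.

Best 149 to 125: 149 → 125 costing 21
Shortest 125→151: 125 → 154 → 151 = 30
Total via 125: 21 + 30 = 51 s.

51 s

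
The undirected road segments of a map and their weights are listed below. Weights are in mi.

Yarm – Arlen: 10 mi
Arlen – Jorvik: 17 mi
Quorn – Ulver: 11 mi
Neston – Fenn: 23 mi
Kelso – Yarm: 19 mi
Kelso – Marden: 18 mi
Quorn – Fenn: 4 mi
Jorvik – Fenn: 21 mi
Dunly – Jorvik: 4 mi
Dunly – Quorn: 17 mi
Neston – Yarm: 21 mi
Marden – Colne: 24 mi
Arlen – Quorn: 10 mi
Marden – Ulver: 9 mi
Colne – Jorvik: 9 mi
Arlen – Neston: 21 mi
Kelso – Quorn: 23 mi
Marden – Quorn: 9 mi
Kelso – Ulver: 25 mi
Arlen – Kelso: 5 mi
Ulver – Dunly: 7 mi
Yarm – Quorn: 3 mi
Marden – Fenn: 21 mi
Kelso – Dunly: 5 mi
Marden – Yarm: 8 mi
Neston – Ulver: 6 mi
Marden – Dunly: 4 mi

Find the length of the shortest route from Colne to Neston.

26 mi

Compare a few routes:
Colne → Marden → Ulver → Neston: 24+9+6 = 39
Colne → Jorvik → Dunly → Ulver → Neston: 9+4+7+6 = 26
Colne → Jorvik → Dunly → Marden → Ulver → Neston: 9+4+4+9+6 = 32
The minimum is 26 mi via Colne → Jorvik → Dunly → Ulver → Neston.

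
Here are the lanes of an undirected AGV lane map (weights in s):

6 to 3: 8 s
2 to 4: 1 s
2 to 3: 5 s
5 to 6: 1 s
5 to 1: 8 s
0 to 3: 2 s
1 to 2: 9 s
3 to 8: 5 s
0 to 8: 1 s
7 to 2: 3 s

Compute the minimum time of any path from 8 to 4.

9 s

Enumerating some paths:
8 - 0 - 3 - 2 - 4: 1+2+5+1 = 9
8 - 3 - 2 - 4: 5+5+1 = 11
Cheapest is 8 - 0 - 3 - 2 - 4 at 9 s.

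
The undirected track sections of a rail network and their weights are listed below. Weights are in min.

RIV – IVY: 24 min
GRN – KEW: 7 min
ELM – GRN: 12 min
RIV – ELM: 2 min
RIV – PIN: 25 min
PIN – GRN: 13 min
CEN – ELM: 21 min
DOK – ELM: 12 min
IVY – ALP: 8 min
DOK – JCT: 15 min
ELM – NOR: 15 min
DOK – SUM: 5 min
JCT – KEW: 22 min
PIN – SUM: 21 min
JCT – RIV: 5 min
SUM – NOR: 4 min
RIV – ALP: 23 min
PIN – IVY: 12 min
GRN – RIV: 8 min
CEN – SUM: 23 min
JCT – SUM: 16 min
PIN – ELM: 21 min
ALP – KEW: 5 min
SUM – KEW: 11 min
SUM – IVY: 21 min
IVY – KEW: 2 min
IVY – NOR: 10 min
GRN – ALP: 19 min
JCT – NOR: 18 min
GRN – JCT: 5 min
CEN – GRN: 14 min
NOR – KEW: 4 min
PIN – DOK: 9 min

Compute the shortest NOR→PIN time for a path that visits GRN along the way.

24 min

Best NOR to GRN: NOR–KEW–GRN costing 11
Best GRN to PIN: GRN–PIN costing 13
Total via GRN: 11 + 13 = 24 min.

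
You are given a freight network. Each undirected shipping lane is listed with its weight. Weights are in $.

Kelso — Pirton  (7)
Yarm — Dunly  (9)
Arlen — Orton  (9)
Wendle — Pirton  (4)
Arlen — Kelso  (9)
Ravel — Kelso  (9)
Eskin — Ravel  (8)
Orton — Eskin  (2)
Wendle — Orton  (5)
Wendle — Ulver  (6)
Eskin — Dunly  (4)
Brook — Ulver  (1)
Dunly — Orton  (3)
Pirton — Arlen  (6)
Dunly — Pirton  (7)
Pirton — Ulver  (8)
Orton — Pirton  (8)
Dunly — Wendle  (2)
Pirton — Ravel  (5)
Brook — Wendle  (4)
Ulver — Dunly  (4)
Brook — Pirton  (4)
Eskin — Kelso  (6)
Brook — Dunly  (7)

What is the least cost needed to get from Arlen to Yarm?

Candidate routes:
Arlen - Orton - Eskin - Dunly - Yarm: 9+2+4+9 = 24
Arlen - Pirton - Brook - Ulver - Dunly - Yarm: 6+4+1+4+9 = 24
Arlen - Pirton - Dunly - Yarm: 6+7+9 = 22
Arlen - Orton - Dunly - Yarm: 9+3+9 = 21
The minimum is $21 via Arlen - Orton - Dunly - Yarm.

$21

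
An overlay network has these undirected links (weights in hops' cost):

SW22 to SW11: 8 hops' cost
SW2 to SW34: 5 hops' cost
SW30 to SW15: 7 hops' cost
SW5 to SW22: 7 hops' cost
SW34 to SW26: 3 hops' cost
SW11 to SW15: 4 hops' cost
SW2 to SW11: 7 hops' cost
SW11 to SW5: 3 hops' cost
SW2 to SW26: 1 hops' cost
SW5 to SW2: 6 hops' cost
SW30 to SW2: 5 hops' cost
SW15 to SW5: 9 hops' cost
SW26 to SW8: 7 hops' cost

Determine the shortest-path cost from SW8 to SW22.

21 hops' cost

Settle nodes by increasing distance from SW8:
SW8: 0
SW26: 7  (via SW8)
SW2: 8  (via SW26)
SW34: 10  (via SW26)
SW30: 13  (via SW2)
SW5: 14  (via SW2)
SW11: 15  (via SW2)
SW15: 19  (via SW11)
SW22: 21  (via SW5)
Shortest route: SW8 → SW26 → SW2 → SW5 → SW22 = 21 hops' cost.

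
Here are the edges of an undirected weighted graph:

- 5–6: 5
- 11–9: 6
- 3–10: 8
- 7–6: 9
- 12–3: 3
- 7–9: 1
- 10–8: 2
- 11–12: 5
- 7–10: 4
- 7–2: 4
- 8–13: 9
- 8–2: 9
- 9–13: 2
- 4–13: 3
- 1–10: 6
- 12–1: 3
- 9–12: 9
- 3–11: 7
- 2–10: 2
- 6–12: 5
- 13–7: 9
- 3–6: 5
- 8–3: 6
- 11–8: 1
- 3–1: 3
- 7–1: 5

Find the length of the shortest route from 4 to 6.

Candidate routes:
4–13–9–7–1–12–6: 3+2+1+5+3+5 = 19
4–13–9–12–6: 3+2+9+5 = 19
4–13–9–7–6: 3+2+1+9 = 15
Cheapest is 4–13–9–7–6 at 15.

15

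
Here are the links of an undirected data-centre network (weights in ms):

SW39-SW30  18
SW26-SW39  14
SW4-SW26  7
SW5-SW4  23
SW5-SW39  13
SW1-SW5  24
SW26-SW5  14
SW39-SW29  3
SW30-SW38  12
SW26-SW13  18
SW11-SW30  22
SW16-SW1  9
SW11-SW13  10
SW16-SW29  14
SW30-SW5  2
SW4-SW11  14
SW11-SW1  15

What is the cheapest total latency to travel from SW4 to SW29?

Compare a few routes:
SW4 → SW26 → SW5 → SW39 → SW29: 7+14+13+3 = 37
SW4 → SW5 → SW39 → SW29: 23+13+3 = 39
SW4 → SW26 → SW5 → SW30 → SW39 → SW29: 7+14+2+18+3 = 44
SW4 → SW26 → SW39 → SW29: 7+14+3 = 24
Cheapest is SW4 → SW26 → SW39 → SW29 at 24 ms.

24 ms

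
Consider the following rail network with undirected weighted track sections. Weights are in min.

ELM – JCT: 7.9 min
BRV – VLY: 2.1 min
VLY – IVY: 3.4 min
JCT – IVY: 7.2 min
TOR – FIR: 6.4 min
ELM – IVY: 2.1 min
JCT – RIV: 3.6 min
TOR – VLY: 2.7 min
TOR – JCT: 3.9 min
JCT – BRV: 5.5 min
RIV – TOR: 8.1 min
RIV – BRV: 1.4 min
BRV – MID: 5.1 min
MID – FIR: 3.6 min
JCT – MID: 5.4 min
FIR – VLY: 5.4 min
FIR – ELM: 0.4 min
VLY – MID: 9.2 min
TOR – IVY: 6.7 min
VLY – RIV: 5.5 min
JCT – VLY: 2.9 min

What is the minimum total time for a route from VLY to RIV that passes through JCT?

Best VLY to JCT: VLY → JCT costing 2.9
Best JCT to RIV: JCT → RIV costing 3.6
Total via JCT: 2.9 + 3.6 = 6.5 min.

6.5 min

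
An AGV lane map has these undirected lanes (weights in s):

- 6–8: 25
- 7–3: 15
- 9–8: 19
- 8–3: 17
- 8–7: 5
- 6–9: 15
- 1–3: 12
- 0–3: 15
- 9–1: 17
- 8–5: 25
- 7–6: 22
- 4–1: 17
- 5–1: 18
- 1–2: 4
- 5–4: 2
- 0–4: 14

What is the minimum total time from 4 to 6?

49 s

Compare a few routes:
4–5–8–6: 2+25+25 = 52
4–1–9–6: 17+17+15 = 49
4–5–1–9–6: 2+18+17+15 = 52
The minimum is 49 s via 4–1–9–6.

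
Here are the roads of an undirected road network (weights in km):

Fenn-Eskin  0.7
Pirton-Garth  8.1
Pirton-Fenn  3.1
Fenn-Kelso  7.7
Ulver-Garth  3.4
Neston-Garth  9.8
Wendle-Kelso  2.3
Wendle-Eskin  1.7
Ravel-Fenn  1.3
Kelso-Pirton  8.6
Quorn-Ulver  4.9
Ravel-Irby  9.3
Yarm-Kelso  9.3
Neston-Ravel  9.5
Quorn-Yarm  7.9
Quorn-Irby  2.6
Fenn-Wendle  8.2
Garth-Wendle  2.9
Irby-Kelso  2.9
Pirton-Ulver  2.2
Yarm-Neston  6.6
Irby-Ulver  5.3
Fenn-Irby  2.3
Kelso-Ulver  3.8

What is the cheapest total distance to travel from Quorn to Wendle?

7.3 km

Running Dijkstra from Quorn:
Quorn: 0
Irby: 2.6  (via Quorn)
Ulver: 4.9  (via Quorn)
Fenn: 4.9  (via Irby)
Kelso: 5.5  (via Irby)
Eskin: 5.6  (via Fenn)
Ravel: 6.2  (via Fenn)
Pirton: 7.1  (via Ulver)
Wendle: 7.3  (via Eskin)
Shortest route: Quorn → Irby → Fenn → Eskin → Wendle = 7.3 km.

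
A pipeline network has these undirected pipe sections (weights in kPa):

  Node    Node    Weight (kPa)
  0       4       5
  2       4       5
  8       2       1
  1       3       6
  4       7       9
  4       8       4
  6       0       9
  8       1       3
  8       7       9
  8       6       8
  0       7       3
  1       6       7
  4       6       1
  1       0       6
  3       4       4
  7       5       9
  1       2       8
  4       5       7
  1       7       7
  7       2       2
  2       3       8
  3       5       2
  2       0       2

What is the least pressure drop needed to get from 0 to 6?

6 kPa

Running Dijkstra from 0:
0: 0
2: 2  (via 0)
7: 3  (via 0)
8: 3  (via 2)
4: 5  (via 0)
1: 6  (via 0)
6: 6  (via 4)
Shortest route: 0 → 4 → 6 = 6 kPa.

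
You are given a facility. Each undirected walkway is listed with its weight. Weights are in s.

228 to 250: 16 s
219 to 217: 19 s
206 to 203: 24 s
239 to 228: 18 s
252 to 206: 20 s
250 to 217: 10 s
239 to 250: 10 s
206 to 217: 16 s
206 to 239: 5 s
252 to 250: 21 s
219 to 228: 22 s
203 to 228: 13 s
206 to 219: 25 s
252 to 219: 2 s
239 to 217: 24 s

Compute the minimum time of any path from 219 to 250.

23 s

Running Dijkstra from 219:
219: 0
252: 2  (via 219)
217: 19  (via 219)
228: 22  (via 219)
206: 22  (via 252)
250: 23  (via 252)
Shortest route: 219 → 252 → 250 = 23 s.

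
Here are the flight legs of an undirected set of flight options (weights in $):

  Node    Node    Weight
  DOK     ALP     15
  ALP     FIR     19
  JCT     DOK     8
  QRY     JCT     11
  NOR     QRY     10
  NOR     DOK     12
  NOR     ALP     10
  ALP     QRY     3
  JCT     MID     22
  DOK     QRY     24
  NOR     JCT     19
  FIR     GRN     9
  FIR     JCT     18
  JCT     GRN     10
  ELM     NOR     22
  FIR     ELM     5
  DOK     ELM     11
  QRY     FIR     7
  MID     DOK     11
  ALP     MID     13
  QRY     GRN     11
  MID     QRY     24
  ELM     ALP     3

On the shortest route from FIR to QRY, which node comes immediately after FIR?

Enumerating some paths:
FIR–QRY: 7 = 7
FIR–ELM–ALP–QRY: 5+3+3 = 11
The minimum is $7 via FIR–QRY.
So from FIR the first move is to QRY.

QRY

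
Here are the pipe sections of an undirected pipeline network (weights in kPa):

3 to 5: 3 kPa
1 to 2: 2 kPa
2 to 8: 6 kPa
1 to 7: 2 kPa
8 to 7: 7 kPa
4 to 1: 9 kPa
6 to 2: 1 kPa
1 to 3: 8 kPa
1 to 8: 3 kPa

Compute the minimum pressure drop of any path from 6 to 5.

Enumerating some paths:
6 → 2 → 1 → 3 → 5: 1+2+8+3 = 14
6 → 2 → 8 → 1 → 3 → 5: 1+6+3+8+3 = 21
The minimum is 14 kPa via 6 → 2 → 1 → 3 → 5.

14 kPa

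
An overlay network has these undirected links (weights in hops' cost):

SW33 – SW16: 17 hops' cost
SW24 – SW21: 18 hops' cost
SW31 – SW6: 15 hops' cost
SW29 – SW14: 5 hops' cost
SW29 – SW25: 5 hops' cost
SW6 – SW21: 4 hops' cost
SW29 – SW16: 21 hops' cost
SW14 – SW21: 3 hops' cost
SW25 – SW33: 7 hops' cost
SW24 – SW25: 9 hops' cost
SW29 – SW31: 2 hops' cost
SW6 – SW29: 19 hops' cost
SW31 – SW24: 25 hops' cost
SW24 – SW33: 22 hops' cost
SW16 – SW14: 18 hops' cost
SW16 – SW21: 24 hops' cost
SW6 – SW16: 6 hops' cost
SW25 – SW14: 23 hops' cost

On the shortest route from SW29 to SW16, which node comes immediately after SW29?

Compare a few routes:
SW29 → SW14 → SW21 → SW6 → SW16: 5+3+4+6 = 18
SW29 → SW31 → SW6 → SW16: 2+15+6 = 23
SW29 → SW16: 21 = 21
The minimum is 18 hops' cost via SW29 → SW14 → SW21 → SW6 → SW16.
So from SW29 the first move is to SW14.

SW14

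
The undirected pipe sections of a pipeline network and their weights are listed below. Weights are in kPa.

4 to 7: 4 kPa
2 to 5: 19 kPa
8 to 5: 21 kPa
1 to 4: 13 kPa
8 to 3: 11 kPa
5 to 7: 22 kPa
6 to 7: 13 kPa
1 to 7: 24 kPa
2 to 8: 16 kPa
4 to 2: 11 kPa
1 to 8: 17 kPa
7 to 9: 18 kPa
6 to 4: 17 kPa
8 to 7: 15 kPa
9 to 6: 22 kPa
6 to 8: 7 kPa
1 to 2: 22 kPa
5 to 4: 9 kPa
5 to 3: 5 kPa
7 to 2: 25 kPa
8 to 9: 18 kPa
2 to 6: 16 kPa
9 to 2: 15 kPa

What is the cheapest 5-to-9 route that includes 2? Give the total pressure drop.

34 kPa

Best 5 to 2: 5–2 costing 19
Shortest 2→9: 2–9 = 15
Total via 2: 19 + 15 = 34 kPa.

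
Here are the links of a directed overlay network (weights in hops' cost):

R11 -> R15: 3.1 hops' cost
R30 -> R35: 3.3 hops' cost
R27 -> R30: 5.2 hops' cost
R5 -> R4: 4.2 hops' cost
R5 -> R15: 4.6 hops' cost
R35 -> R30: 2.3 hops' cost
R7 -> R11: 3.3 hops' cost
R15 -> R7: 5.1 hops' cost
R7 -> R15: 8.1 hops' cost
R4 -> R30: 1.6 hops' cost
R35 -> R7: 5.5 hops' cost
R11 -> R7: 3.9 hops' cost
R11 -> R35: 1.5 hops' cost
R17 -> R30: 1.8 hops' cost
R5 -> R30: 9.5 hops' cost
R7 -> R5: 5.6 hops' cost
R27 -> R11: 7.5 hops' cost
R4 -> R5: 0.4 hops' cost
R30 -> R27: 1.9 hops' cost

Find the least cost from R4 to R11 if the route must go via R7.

Shortest R4→R7: R4 → R5 → R15 → R7 = 10.1
Best R7 to R11: R7 → R11 costing 3.3
Total via R7: 10.1 + 3.3 = 13.4 hops' cost.

13.4 hops' cost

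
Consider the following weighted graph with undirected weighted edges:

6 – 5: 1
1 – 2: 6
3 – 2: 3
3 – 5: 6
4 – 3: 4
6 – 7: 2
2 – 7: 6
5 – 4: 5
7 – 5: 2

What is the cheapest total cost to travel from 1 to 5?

Shortest distances from 1:
1: 0
2: 6  (via 1)
3: 9  (via 2)
7: 12  (via 2)
4: 13  (via 3)
5: 14  (via 7)
Shortest route: 1 → 2 → 7 → 5 = 14.

14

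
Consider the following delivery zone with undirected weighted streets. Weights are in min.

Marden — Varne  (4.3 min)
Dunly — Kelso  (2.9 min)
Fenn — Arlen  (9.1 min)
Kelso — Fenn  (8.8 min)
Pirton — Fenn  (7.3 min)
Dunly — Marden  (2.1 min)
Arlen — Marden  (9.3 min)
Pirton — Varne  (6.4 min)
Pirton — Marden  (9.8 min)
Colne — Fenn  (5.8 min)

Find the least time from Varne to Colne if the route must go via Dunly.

23.9 min

Best Varne to Dunly: Varne → Marden → Dunly costing 6.4
Shortest Dunly→Colne: Dunly → Kelso → Fenn → Colne = 17.5
Total via Dunly: 6.4 + 17.5 = 23.9 min.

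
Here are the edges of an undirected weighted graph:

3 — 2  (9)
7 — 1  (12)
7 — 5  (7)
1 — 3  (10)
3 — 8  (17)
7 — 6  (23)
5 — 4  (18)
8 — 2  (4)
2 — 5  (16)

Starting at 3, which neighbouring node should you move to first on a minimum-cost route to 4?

Enumerating some paths:
3 → 2 → 5 → 4: 9+16+18 = 43
3 → 1 → 7 → 5 → 4: 10+12+7+18 = 47
3 → 8 → 2 → 5 → 4: 17+4+16+18 = 55
The minimum is 43 via 3 → 2 → 5 → 4.
So from 3 the first move is to 2.

2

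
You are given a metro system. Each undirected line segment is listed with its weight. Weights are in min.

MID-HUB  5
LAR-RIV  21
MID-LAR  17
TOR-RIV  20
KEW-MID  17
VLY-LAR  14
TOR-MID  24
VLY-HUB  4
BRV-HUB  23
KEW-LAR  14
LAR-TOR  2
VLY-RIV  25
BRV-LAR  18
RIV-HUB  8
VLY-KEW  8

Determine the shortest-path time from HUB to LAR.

Compare a few routes:
HUB → MID → LAR: 5+17 = 22
HUB → VLY → LAR: 4+14 = 18
Cheapest is HUB → VLY → LAR at 18 min.

18 min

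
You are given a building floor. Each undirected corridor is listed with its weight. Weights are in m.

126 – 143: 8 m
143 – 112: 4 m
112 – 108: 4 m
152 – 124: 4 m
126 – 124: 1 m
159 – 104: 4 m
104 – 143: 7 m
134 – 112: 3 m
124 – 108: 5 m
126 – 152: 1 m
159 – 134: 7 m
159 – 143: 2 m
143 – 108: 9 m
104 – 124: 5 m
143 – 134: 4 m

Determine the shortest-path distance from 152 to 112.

Enumerating some paths:
152 → 126 → 124 → 108 → 112: 1+1+5+4 = 11
152 → 126 → 143 → 112: 1+8+4 = 13
152 → 124 → 108 → 112: 4+5+4 = 13
Cheapest is 152 → 126 → 124 → 108 → 112 at 11 m.

11 m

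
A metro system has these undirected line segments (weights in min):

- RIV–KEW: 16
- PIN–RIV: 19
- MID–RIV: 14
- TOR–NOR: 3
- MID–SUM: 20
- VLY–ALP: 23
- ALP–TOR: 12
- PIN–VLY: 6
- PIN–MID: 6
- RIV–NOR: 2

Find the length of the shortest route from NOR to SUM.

36 min

Candidate routes:
NOR - RIV - MID - SUM: 2+14+20 = 36
NOR - TOR - ALP - VLY - PIN - MID - SUM: 3+12+23+6+6+20 = 70
NOR - RIV - PIN - MID - SUM: 2+19+6+20 = 47
Cheapest is NOR - RIV - MID - SUM at 36 min.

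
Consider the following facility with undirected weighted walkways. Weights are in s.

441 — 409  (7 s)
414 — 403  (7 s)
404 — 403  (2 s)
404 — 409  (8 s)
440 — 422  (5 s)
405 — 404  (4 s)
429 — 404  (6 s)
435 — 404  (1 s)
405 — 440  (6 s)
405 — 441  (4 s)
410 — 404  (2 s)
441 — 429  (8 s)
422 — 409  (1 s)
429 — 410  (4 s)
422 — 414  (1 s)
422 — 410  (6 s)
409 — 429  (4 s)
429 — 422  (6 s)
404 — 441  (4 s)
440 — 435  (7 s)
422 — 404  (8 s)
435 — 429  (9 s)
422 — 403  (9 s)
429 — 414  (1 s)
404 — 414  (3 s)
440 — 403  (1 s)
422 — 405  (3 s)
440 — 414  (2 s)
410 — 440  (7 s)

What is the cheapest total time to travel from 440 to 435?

4 s

Enumerating some paths:
440–403–404–435: 1+2+1 = 4
440–414–404–435: 2+3+1 = 6
440–435: 7 = 7
440–410–404–435: 7+2+1 = 10
Cheapest is 440–403–404–435 at 4 s.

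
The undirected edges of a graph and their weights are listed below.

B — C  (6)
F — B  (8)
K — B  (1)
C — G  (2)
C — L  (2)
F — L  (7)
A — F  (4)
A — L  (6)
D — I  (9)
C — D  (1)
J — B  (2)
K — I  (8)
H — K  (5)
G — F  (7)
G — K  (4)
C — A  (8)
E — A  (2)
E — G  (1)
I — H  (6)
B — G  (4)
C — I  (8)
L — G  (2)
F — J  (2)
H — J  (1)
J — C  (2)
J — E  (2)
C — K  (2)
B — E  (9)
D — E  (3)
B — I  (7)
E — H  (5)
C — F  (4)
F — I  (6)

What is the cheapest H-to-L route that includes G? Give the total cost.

Best H to G: H → J → E → G costing 4
Shortest G→L: G → L = 2
Total via G: 4 + 2 = 6.

6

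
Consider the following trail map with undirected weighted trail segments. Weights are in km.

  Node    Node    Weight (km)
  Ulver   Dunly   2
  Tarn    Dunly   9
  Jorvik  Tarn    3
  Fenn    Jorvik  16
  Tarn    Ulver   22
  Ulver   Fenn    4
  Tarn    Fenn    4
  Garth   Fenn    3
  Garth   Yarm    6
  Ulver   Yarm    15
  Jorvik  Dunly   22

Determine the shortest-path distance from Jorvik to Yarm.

16 km

Settle nodes by increasing distance from Jorvik:
Jorvik: 0
Tarn: 3  (via Jorvik)
Fenn: 7  (via Tarn)
Garth: 10  (via Fenn)
Ulver: 11  (via Fenn)
Dunly: 12  (via Tarn)
Yarm: 16  (via Garth)
Shortest route: Jorvik–Tarn–Fenn–Garth–Yarm = 16 km.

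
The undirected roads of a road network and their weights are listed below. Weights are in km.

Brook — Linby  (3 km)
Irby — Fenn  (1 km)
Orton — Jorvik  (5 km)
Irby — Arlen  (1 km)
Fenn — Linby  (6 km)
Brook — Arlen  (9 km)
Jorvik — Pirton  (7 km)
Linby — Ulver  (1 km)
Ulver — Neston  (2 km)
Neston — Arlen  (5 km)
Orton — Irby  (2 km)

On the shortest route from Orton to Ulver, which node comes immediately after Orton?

Irby

Enumerating some paths:
Orton - Irby - Arlen - Neston - Ulver: 2+1+5+2 = 10
Orton - Irby - Arlen - Brook - Linby - Ulver: 2+1+9+3+1 = 16
The minimum is 10 km via Orton - Irby - Arlen - Neston - Ulver.
So from Orton the first move is to Irby.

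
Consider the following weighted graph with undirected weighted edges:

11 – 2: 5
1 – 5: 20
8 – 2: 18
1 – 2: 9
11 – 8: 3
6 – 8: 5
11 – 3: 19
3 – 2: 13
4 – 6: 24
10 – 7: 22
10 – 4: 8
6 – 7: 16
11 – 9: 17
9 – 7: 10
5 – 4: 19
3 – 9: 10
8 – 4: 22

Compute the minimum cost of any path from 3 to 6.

26

Enumerating some paths:
3 - 11 - 8 - 6: 19+3+5 = 27
3 - 9 - 11 - 8 - 6: 10+17+3+5 = 35
3 - 2 - 11 - 8 - 6: 13+5+3+5 = 26
Cheapest is 3 - 2 - 11 - 8 - 6 at 26.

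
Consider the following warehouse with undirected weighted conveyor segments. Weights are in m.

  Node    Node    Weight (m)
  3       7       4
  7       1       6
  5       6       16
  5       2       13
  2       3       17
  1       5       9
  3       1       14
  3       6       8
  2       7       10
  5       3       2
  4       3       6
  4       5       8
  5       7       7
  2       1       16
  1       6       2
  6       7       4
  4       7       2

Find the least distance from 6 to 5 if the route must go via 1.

Best 6 to 1: 6 → 1 costing 2
Shortest 1→5: 1 → 5 = 9
Total via 1: 2 + 9 = 11 m.

11 m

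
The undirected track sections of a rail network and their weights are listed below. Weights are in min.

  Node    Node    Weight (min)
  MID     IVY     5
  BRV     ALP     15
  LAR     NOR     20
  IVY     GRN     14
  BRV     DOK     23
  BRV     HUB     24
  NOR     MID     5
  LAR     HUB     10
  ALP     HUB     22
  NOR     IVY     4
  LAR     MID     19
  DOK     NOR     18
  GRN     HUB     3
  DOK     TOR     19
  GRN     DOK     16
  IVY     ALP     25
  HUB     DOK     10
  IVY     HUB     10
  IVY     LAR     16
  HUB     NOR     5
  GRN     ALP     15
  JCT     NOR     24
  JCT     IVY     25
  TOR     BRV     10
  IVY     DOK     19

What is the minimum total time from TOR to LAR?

Shortest distances from TOR:
TOR: 0
BRV: 10  (via TOR)
DOK: 19  (via TOR)
ALP: 25  (via BRV)
HUB: 29  (via DOK)
GRN: 32  (via HUB)
NOR: 34  (via HUB)
IVY: 38  (via DOK)
LAR: 39  (via HUB)
Shortest route: TOR–DOK–HUB–LAR = 39 min.

39 min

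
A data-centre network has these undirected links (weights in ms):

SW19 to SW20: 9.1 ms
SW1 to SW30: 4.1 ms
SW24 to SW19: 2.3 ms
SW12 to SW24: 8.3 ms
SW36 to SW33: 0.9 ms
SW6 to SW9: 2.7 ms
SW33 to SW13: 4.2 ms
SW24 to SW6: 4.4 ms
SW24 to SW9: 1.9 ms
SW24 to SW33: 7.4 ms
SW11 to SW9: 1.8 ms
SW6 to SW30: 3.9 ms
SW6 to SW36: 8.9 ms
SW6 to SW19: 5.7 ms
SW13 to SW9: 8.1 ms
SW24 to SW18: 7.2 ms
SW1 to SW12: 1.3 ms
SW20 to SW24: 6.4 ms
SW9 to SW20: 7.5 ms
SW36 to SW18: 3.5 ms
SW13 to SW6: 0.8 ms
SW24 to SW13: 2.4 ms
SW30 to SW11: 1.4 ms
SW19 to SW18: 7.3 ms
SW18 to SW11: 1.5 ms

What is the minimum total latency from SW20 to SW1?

Settle nodes by increasing distance from SW20:
SW20: 0
SW24: 6.4  (via SW20)
SW9: 7.5  (via SW20)
SW19: 8.7  (via SW24)
SW13: 8.8  (via SW24)
SW11: 9.3  (via SW9)
SW6: 9.6  (via SW13)
SW30: 10.7  (via SW11)
SW18: 10.8  (via SW11)
SW33: 13  (via SW13)
SW36: 13.9  (via SW33)
SW12: 14.7  (via SW24)
SW1: 14.8  (via SW30)
Shortest route: SW20–SW9–SW11–SW30–SW1 = 14.8 ms.

14.8 ms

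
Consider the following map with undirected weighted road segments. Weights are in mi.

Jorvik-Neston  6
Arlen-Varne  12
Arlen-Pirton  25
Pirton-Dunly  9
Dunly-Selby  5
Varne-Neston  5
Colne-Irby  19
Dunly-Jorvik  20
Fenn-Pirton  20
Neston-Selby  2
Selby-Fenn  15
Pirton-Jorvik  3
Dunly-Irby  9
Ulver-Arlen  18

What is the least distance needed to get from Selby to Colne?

Settle nodes by increasing distance from Selby:
Selby: 0
Neston: 2  (via Selby)
Dunly: 5  (via Selby)
Varne: 7  (via Neston)
Jorvik: 8  (via Neston)
Pirton: 11  (via Jorvik)
Irby: 14  (via Dunly)
Fenn: 15  (via Selby)
Arlen: 19  (via Varne)
Colne: 33  (via Irby)
Shortest route: Selby–Dunly–Irby–Colne = 33 mi.

33 mi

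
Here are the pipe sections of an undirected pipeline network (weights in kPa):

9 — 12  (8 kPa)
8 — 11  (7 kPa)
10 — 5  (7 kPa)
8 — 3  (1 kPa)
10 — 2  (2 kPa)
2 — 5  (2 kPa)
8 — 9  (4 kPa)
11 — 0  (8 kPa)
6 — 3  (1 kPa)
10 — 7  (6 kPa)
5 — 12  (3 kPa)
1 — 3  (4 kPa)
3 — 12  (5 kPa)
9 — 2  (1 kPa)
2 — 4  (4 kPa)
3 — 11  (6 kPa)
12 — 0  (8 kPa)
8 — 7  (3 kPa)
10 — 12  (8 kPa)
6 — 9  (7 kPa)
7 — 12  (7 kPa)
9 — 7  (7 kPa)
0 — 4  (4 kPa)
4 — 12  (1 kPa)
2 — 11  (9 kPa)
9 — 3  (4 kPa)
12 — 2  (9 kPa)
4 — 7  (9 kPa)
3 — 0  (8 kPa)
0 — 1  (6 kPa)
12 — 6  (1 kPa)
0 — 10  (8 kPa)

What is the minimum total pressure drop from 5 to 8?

6 kPa

Candidate routes:
5–12–6–3–8: 3+1+1+1 = 6
5–12–3–8: 3+5+1 = 9
5–2–9–8: 2+1+4 = 7
5–2–9–3–8: 2+1+4+1 = 8
Cheapest is 5–12–6–3–8 at 6 kPa.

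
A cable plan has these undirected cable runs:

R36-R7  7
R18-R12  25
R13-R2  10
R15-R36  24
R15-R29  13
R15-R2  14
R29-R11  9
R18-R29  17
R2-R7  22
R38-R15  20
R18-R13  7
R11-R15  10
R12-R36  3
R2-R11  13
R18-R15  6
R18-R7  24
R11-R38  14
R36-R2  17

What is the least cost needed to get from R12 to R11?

33

Running Dijkstra from R12:
R12: 0
R36: 3  (via R12)
R7: 10  (via R36)
R2: 20  (via R36)
R18: 25  (via R12)
R15: 27  (via R36)
R13: 30  (via R2)
R11: 33  (via R2)
Shortest route: R12 → R36 → R2 → R11 = 33.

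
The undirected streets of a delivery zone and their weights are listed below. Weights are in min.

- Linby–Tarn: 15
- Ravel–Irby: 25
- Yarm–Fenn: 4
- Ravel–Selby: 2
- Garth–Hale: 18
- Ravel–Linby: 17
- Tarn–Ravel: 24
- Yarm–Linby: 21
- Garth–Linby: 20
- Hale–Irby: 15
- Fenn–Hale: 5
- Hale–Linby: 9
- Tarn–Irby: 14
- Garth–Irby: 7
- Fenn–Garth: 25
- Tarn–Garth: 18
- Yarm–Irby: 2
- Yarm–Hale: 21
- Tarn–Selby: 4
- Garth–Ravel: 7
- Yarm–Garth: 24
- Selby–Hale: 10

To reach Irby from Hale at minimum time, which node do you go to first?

Fenn

Candidate routes:
Hale - Irby: 15 = 15
Hale - Yarm - Irby: 21+2 = 23
Hale - Fenn - Yarm - Irby: 5+4+2 = 11
The minimum is 11 min via Hale - Fenn - Yarm - Irby.
So from Hale the first move is to Fenn.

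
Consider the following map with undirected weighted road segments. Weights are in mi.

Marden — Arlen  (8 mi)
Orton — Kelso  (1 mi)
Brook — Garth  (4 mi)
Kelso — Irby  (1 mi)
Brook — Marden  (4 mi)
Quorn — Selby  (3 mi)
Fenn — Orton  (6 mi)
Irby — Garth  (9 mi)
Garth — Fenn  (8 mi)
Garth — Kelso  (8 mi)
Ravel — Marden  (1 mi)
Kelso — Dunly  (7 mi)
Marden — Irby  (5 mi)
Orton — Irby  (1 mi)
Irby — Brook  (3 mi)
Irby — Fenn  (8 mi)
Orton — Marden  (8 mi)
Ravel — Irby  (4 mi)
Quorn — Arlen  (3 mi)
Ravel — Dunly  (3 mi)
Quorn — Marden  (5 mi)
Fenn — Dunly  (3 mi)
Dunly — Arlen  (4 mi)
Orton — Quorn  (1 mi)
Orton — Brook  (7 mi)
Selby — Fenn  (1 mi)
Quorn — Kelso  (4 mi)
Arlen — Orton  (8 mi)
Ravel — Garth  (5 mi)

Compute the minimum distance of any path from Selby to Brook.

Candidate routes:
Selby–Quorn–Orton–Kelso–Irby–Brook: 3+1+1+1+3 = 9
Selby–Quorn–Orton–Irby–Brook: 3+1+1+3 = 8
The minimum is 8 mi via Selby–Quorn–Orton–Irby–Brook.

8 mi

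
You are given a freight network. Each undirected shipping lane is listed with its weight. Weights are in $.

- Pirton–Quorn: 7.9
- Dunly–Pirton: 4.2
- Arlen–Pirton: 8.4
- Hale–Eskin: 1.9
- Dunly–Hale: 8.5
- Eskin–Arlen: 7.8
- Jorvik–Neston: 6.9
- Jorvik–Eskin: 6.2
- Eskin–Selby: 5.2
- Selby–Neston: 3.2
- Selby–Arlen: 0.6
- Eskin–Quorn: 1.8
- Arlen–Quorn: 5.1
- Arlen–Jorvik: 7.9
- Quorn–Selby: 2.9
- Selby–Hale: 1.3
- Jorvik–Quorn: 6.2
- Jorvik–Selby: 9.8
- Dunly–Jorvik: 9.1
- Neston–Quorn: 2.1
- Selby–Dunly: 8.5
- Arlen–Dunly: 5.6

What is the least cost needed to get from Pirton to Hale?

$10.3

Running Dijkstra from Pirton:
Pirton: 0
Dunly: 4.2  (via Pirton)
Quorn: 7.9  (via Pirton)
Arlen: 8.4  (via Pirton)
Selby: 9  (via Arlen)
Eskin: 9.7  (via Quorn)
Neston: 10  (via Quorn)
Hale: 10.3  (via Selby)
Shortest route: Pirton–Arlen–Selby–Hale = $10.3.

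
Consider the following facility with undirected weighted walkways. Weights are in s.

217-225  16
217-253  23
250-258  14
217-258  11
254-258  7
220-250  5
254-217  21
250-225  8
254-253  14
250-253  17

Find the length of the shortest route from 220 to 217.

Settle nodes by increasing distance from 220:
220: 0
250: 5  (via 220)
225: 13  (via 250)
258: 19  (via 250)
253: 22  (via 250)
254: 26  (via 258)
217: 29  (via 225)
Shortest route: 220 → 250 → 225 → 217 = 29 s.

29 s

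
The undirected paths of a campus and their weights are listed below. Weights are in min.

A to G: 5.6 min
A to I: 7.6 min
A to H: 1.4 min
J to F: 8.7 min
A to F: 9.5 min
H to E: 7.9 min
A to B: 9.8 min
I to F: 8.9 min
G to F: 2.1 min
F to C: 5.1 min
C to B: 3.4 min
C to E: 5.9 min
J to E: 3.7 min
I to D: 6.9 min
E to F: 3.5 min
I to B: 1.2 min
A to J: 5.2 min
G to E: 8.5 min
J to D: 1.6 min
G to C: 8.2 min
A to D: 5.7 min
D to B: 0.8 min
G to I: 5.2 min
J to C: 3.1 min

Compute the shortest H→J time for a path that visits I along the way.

12.6 min

Shortest H→I: H → A → I = 9
Best I to J: I → B → D → J costing 3.6
Total via I: 9 + 3.6 = 12.6 min.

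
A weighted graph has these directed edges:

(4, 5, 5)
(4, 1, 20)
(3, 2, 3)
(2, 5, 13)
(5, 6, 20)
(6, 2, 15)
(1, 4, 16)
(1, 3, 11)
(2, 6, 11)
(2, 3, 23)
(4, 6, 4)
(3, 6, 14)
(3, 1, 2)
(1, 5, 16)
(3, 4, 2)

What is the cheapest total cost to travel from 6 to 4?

40

Running Dijkstra from 6:
6: 0
2: 15  (via 6)
5: 28  (via 2)
3: 38  (via 2)
1: 40  (via 3)
4: 40  (via 3)
Shortest route: 6–2–3–4 = 40.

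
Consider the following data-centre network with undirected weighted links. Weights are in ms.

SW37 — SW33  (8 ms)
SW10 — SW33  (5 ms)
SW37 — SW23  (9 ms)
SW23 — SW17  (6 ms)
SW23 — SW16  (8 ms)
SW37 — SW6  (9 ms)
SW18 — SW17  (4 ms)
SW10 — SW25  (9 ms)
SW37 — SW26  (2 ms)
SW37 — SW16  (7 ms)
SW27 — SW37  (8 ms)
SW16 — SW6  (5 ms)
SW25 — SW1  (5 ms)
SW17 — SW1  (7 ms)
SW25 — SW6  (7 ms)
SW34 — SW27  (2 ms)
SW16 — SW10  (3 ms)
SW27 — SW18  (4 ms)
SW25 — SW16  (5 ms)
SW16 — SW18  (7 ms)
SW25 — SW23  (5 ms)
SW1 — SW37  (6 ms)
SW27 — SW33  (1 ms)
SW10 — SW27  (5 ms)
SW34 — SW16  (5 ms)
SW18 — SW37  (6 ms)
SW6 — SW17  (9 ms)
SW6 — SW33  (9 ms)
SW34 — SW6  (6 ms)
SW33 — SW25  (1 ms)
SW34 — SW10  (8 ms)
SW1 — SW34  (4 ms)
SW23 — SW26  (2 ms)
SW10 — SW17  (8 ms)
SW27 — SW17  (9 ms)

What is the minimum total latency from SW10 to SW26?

Candidate routes:
SW10 → SW27 → SW33 → SW25 → SW23 → SW26: 5+1+1+5+2 = 14
SW10 → SW33 → SW25 → SW23 → SW26: 5+1+5+2 = 13
SW10 → SW16 → SW23 → SW26: 3+8+2 = 13
SW10 → SW16 → SW37 → SW26: 3+7+2 = 12
The minimum is 12 ms via SW10 → SW16 → SW37 → SW26.

12 ms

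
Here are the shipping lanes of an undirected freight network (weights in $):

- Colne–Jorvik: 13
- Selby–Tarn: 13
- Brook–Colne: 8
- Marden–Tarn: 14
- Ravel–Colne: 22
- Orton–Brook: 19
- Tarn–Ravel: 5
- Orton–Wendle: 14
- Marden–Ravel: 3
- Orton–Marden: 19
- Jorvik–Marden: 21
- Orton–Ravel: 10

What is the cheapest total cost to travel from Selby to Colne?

Compare a few routes:
Selby - Tarn - Ravel - Colne: 13+5+22 = 40
Selby - Tarn - Ravel - Orton - Brook - Colne: 13+5+10+19+8 = 55
Selby - Tarn - Ravel - Marden - Jorvik - Colne: 13+5+3+21+13 = 55
Selby - Tarn - Marden - Ravel - Colne: 13+14+3+22 = 52
The minimum is $40 via Selby - Tarn - Ravel - Colne.

$40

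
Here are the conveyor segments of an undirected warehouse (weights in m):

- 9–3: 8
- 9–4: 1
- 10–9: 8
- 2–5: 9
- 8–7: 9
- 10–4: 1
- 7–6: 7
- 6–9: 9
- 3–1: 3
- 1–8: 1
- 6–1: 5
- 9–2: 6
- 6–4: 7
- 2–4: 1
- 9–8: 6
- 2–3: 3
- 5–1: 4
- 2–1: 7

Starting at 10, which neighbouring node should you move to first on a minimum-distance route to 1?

Enumerating some paths:
10 - 4 - 9 - 8 - 1: 1+1+6+1 = 9
10 - 4 - 2 - 3 - 1: 1+1+3+3 = 8
10 - 4 - 2 - 1: 1+1+7 = 9
The minimum is 8 m via 10 - 4 - 2 - 3 - 1.
So from 10 the first move is to 4.

4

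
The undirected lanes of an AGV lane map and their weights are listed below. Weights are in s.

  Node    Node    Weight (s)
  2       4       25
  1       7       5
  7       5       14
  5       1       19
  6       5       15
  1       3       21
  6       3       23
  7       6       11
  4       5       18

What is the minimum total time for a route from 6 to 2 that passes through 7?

68 s

Shortest 6→7: 6 → 7 = 11
Best 7 to 2: 7 → 5 → 4 → 2 costing 57
Total via 7: 11 + 57 = 68 s.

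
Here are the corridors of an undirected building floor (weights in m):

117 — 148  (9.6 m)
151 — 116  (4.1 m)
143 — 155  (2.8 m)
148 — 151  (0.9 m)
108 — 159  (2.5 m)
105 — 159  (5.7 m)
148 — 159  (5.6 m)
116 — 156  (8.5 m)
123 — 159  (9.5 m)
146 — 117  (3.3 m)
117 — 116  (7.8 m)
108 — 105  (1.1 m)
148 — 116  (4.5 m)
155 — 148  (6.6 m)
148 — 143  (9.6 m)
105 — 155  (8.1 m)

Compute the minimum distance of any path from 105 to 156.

Enumerating some paths:
105 - 159 - 148 - 116 - 156: 5.7+5.6+4.5+8.5 = 24.3
105 - 108 - 159 - 148 - 151 - 116 - 156: 1.1+2.5+5.6+0.9+4.1+8.5 = 22.7
105 - 159 - 148 - 151 - 116 - 156: 5.7+5.6+0.9+4.1+8.5 = 24.8
105 - 108 - 159 - 148 - 116 - 156: 1.1+2.5+5.6+4.5+8.5 = 22.2
The minimum is 22.2 m via 105 - 108 - 159 - 148 - 116 - 156.

22.2 m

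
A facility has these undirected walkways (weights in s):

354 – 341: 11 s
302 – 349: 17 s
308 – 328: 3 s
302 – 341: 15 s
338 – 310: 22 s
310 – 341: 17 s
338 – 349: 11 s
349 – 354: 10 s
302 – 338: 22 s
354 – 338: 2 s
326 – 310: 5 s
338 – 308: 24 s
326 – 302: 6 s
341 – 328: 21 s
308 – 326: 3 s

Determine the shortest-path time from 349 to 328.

29 s

Settle nodes by increasing distance from 349:
349: 0
354: 10  (via 349)
338: 11  (via 349)
302: 17  (via 349)
341: 21  (via 354)
326: 23  (via 302)
308: 26  (via 326)
310: 28  (via 326)
328: 29  (via 308)
Shortest route: 349–302–326–308–328 = 29 s.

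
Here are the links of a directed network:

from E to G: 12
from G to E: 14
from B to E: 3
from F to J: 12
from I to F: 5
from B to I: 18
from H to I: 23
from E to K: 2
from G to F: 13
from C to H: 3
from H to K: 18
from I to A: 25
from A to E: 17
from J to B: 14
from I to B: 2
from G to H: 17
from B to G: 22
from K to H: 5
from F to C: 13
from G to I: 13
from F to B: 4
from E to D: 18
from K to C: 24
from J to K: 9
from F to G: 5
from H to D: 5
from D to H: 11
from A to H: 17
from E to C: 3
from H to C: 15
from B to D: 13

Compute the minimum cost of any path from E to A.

Candidate routes:
E → C → H → I → A: 3+3+23+25 = 54
E → G → I → A: 12+13+25 = 50
E → K → H → I → A: 2+5+23+25 = 55
Cheapest is E → G → I → A at 50.

50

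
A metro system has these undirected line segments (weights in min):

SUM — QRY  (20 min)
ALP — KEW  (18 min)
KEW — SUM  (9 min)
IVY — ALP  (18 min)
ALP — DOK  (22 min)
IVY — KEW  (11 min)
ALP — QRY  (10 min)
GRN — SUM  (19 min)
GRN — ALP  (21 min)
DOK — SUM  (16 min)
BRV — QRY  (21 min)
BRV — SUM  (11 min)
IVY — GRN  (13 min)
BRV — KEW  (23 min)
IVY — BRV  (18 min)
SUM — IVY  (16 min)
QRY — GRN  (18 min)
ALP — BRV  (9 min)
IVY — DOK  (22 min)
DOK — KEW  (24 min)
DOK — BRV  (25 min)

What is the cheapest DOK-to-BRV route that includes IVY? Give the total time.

Shortest DOK→IVY: DOK → IVY = 22
Best IVY to BRV: IVY → BRV costing 18
Total via IVY: 22 + 18 = 40 min.

40 min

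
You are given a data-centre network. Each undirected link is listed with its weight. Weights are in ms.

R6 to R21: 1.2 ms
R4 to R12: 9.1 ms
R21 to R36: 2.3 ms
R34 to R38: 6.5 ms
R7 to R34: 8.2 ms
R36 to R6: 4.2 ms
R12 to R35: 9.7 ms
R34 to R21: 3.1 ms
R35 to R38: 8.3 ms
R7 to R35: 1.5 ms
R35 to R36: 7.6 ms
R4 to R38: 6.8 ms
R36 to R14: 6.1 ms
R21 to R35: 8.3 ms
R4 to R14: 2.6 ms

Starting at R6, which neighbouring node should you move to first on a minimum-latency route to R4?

Candidate routes:
R6 → R21 → R34 → R38 → R4: 1.2+3.1+6.5+6.8 = 17.6
R6 → R21 → R36 → R14 → R4: 1.2+2.3+6.1+2.6 = 12.2
R6 → R36 → R14 → R4: 4.2+6.1+2.6 = 12.9
R6 → R36 → R21 → R34 → R38 → R4: 4.2+2.3+3.1+6.5+6.8 = 22.9
The minimum is 12.2 ms via R6 → R21 → R36 → R14 → R4.
So from R6 the first move is to R21.

R21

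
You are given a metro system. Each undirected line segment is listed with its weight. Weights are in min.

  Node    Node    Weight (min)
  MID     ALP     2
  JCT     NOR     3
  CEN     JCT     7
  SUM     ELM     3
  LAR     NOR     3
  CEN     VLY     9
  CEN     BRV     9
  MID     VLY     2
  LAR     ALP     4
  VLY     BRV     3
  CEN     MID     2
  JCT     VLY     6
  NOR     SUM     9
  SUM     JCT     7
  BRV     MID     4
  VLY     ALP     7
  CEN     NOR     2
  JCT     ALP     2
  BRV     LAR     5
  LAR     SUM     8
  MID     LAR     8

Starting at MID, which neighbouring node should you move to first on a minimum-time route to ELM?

Compare a few routes:
MID → ALP → LAR → SUM → ELM: 2+4+8+3 = 17
MID → CEN → NOR → JCT → SUM → ELM: 2+2+3+7+3 = 17
MID → ALP → JCT → SUM → ELM: 2+2+7+3 = 14
MID → CEN → NOR → SUM → ELM: 2+2+9+3 = 16
The minimum is 14 min via MID → ALP → JCT → SUM → ELM.
So from MID the first move is to ALP.

ALP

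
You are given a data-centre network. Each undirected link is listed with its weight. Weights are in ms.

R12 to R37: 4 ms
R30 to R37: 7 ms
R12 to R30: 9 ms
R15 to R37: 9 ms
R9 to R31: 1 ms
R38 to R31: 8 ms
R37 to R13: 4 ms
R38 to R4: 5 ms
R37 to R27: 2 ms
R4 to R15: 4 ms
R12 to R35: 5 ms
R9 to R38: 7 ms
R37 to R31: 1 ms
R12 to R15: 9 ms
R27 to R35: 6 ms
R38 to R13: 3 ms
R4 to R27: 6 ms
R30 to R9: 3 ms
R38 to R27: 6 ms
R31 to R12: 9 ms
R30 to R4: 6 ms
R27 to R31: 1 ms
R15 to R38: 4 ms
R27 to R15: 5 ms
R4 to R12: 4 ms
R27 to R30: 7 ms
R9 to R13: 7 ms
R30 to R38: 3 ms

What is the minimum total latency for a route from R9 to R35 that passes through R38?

18 ms

Shortest R9→R38: R9–R30–R38 = 6
Best R38 to R35: R38–R27–R35 costing 12
Total via R38: 6 + 12 = 18 ms.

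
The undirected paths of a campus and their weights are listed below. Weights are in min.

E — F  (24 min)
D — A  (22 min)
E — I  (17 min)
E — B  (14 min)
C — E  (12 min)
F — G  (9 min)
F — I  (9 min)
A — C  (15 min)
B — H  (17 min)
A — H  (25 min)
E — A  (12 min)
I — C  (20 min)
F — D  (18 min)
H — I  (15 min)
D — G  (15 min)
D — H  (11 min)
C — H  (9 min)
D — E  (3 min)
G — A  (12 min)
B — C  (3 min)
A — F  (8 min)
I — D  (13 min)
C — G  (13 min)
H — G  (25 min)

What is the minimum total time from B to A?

Settle nodes by increasing distance from B:
B: 0
C: 3  (via B)
H: 12  (via C)
E: 14  (via B)
G: 16  (via C)
D: 17  (via E)
A: 18  (via C)
Shortest route: B–C–A = 18 min.

18 min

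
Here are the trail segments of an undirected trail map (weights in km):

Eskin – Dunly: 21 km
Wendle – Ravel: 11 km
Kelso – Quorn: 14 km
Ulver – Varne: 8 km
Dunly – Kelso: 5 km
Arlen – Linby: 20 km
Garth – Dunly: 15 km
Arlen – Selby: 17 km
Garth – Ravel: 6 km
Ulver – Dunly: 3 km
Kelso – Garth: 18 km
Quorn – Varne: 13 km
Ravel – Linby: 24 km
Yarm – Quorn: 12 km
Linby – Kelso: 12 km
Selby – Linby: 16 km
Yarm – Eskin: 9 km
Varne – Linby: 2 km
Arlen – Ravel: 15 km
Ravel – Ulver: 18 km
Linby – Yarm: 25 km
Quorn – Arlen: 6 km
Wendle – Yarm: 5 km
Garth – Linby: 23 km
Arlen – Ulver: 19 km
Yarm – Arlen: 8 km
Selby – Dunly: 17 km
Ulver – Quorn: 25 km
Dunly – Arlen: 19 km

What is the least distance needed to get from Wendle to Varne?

30 km

Candidate routes:
Wendle–Yarm–Quorn–Varne: 5+12+13 = 30
Wendle–Yarm–Arlen–Quorn–Varne: 5+8+6+13 = 32
Cheapest is Wendle–Yarm–Quorn–Varne at 30 km.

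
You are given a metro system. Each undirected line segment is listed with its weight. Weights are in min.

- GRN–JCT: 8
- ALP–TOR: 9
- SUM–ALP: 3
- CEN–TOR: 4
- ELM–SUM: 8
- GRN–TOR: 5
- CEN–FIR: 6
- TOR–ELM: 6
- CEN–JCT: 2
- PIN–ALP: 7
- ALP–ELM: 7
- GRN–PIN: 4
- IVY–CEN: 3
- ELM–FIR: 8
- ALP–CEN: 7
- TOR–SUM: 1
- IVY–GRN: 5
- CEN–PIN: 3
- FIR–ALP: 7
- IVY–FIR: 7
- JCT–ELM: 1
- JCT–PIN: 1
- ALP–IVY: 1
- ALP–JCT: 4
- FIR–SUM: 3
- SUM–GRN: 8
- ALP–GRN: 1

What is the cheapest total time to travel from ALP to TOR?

4 min

Compare a few routes:
ALP–SUM–TOR: 3+1 = 4
ALP–GRN–TOR: 1+5 = 6
ALP–TOR: 9 = 9
ALP–IVY–CEN–TOR: 1+3+4 = 8
Cheapest is ALP–SUM–TOR at 4 min.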